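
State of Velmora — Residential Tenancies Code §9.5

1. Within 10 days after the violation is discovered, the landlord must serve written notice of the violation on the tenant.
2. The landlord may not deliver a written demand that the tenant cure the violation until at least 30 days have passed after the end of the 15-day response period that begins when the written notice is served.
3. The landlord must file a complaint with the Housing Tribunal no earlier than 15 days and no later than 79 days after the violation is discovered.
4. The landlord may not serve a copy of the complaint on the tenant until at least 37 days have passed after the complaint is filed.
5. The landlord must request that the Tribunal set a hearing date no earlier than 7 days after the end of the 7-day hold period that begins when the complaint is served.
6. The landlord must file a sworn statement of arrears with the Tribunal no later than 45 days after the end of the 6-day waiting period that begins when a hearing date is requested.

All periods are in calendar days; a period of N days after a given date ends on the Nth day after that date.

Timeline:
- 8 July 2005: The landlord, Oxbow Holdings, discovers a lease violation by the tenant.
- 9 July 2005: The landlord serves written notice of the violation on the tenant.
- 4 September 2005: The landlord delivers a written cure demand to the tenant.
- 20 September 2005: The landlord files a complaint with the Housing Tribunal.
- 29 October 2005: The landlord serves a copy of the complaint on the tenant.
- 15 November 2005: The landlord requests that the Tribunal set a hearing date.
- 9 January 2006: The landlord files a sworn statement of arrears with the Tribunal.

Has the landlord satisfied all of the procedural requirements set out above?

No

Step 1 — counting 10 days from 8 July 2005 (when the violation is discovered) gives a deadline of 18 July 2005; completed 9 July 2005, before the deadline.
Step 2 — must wait 30 days from 24 July 2005 (end of the 15-day response period, which began when the written notice is served on 9 July 2005), so not before 23 August 2005; 4 September 2005 is on or after that date.
Step 3 — 15 and 79 days from 8 July 2005 (when the violation is discovered) are 23 July 2005 and 25 September 2005 respectively; done 20 September 2005 — within the window.
Step 4 — must wait 37 days from 20 September 2005 (when the complaint is filed), so not before 27 October 2005; 29 October 2005 is on or after that date.
Step 5 — must wait 7 days from 5 November 2005 (end of the 7-day hold period, which began when the complaint is served on 29 October 2005), so not before 12 November 2005; done 15 November 2005, after the minimum wait.
Step 6 — counting 45 days from 21 November 2005 (end of the 6-day waiting period, which began when a hearing date is requested on 15 November 2005) gives a deadline of 5 January 2006; not done until 9 January 2006, 4 days after the deadline.
Later steps need not be reached.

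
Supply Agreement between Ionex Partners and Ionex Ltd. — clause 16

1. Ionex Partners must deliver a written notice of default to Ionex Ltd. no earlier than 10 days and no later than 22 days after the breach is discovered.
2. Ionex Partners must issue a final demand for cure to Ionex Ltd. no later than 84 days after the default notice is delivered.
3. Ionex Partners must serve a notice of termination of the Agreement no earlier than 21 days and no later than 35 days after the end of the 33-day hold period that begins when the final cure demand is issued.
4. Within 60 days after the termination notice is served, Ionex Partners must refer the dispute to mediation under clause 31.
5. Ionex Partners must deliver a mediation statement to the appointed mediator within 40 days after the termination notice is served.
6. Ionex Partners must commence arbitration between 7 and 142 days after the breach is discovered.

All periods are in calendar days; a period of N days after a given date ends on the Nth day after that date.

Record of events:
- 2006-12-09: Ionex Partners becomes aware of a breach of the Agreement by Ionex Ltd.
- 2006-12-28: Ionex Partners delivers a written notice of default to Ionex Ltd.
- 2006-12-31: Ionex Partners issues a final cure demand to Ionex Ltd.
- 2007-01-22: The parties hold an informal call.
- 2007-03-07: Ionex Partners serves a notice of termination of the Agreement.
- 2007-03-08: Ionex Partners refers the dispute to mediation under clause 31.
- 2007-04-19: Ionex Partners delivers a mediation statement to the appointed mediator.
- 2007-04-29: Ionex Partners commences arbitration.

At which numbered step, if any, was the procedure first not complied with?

Step 1 — 10 and 22 days from 2006-12-09 (when the breach is discovered) are 2006-12-19 and 2006-12-31 respectively; done 2006-12-28, which is between those dates.
Step 2 — counting 84 days from 2006-12-28 (when the default notice is delivered) gives a deadline of 2007-03-22; 2006-12-31 is within that limit.
Step 3 — 21 and 35 days from 2007-02-02 (end of the 33-day hold period, which began when the final cure demand is issued on 2006-12-31) are 2007-02-23 and 2007-03-09 respectively; done 2007-03-07, which is between those dates.
Step 4 — counting 60 days from 2007-03-07 (when the termination notice is served) gives a deadline of 2007-05-06; 2007-03-08 is within that limit.
Step 5 — counting 40 days from 2007-03-07 (when the termination notice is served) gives a deadline of 2007-04-16; not done until 2007-04-19, 3 days after the deadline.

Step 5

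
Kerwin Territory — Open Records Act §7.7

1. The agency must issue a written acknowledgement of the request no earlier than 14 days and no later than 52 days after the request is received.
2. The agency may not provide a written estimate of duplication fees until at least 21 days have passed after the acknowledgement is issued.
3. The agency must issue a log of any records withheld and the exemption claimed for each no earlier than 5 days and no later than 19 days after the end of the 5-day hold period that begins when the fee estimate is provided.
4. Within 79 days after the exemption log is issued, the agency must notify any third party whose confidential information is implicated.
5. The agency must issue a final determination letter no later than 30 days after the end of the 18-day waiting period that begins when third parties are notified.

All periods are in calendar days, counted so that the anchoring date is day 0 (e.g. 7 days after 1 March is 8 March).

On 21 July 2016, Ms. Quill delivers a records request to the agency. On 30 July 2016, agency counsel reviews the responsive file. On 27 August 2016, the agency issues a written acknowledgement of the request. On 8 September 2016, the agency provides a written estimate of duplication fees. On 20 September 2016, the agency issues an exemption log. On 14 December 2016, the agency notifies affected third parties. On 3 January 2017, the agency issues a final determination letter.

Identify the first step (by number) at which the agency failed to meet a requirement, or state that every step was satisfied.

Step 2

(1) the permitted window runs from 21 July 2016 + 14 = 4 August 2016 to 21 July 2016 + 52 = 11 September 2016; done 27 August 2016 — within the window.
(2) permitted from 27 August 2016 + 21 days = 17 September 2016 onward; done 8 September 2016 — 9 days too early.
No need to go further; step 2 was not satisfied.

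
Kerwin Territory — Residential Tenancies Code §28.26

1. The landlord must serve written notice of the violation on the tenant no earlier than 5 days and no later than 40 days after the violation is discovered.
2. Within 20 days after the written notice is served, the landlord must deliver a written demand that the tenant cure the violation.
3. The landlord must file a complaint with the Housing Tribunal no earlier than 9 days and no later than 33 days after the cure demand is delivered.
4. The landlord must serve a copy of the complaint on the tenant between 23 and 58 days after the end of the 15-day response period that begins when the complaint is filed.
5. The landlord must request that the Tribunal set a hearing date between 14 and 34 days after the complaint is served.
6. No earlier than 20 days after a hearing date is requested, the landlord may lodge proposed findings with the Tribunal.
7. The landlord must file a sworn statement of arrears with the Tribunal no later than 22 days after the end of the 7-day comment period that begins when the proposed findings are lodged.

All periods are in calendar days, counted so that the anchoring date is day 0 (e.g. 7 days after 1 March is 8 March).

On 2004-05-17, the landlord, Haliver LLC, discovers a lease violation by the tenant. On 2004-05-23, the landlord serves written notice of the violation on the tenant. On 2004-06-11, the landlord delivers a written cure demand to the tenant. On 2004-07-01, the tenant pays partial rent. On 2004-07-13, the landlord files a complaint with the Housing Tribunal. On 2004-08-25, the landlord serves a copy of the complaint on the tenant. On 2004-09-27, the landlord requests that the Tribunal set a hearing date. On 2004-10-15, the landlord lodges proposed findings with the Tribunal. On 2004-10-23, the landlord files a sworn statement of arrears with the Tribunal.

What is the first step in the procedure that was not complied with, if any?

Step 6

Step 1 — 5 and 40 days from 2004-05-17 (when the violation is discovered) are 2004-05-22 and 2004-06-26 respectively; 2004-05-23 falls inside that range.
Step 2 — counting 20 days from 2004-05-23 (when the written notice is served) gives a deadline of 2004-06-12; done 2004-06-11 — timely.
Step 3 — 9 and 33 days from 2004-06-11 (when the cure demand is delivered) are 2004-06-20 and 2004-07-14 respectively; done 2004-07-13 — within the window.
Step 4 — 23 and 58 days from 2004-07-28 (end of the 15-day response period, which began when the complaint is filed on 2004-07-13) are 2004-08-20 and 2004-09-24 respectively; done 2004-08-25, which is between those dates.
Step 5 — 14 and 34 days from 2004-08-25 (when the complaint is served) are 2004-09-08 and 2004-09-28 respectively; done 2004-09-27 — within the window.
Step 6 — must wait 20 days from 2004-09-27 (when a hearing date is requested), so not before 2004-10-17; acted on 2004-10-15, 2 days prematurely.
The analysis stops there.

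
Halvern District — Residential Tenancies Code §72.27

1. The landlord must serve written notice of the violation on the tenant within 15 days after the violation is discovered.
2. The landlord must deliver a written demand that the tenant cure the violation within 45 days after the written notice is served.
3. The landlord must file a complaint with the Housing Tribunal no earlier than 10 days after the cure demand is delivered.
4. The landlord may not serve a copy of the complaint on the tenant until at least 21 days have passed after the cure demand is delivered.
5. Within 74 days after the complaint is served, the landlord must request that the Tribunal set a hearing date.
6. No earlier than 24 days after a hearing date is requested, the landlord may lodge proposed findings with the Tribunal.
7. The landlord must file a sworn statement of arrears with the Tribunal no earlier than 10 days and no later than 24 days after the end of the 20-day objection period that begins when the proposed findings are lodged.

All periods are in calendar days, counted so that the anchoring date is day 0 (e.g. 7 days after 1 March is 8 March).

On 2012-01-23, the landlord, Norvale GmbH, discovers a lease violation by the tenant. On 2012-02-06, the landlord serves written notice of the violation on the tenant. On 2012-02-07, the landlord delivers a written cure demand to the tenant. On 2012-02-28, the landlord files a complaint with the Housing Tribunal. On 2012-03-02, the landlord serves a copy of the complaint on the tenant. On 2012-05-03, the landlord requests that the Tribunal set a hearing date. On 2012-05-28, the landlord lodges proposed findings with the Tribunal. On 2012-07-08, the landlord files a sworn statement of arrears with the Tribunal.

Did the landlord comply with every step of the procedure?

Step 1: 15 days after 2012-01-23 (when the violation is discovered) is 2012-02-07; completed 2012-02-06, before the deadline.
Step 2: 45 days after 2012-02-06 (when the written notice is served) is 2012-03-22; completed 2012-02-07, before the deadline.
Step 3: the earliest permitted date is 10 days after 2012-02-07 (when the cure demand is delivered), i.e. 2012-02-17; done 2012-02-28, after the minimum wait.
Step 4: the earliest permitted date is 21 days after 2012-02-07 (when the cure demand is delivered), i.e. 2012-02-28; 2012-03-02 is on or after that date.
Step 5: 74 days after 2012-03-02 (when the complaint is served) is 2012-05-15; 2012-05-03 is within that limit.
Step 6: the earliest permitted date is 24 days after 2012-05-03 (when a hearing date is requested), i.e. 2012-05-27; done 2012-05-28 — permitted.
Step 7: the window is 10–24 days after 2012-06-17 (end of the 20-day objection period, which began when the proposed findings are lodged on 2012-05-28), so 2012-06-27 through 2012-07-11; done 2012-07-08, which is between those dates.

Yes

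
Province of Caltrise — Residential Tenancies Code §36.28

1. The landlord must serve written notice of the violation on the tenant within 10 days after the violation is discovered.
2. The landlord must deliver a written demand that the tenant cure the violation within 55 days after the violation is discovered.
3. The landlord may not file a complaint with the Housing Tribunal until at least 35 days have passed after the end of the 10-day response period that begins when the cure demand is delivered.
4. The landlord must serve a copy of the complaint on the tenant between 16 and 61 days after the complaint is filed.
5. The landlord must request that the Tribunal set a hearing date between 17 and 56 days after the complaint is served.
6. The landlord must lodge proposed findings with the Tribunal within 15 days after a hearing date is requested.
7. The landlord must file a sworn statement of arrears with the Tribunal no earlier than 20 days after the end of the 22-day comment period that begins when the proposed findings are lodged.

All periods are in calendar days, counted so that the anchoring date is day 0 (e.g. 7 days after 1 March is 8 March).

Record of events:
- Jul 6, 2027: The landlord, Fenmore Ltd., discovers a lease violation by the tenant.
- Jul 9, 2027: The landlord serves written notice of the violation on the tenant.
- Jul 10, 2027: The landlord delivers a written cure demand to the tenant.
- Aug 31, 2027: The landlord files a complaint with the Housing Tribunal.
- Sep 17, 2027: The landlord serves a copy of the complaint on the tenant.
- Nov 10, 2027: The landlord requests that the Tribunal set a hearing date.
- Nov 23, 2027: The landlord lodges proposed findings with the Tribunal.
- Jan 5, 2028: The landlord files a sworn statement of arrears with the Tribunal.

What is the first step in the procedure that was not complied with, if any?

Step 1 — counting 10 days from Jul 6, 2027 (when the violation is discovered) gives a deadline of Jul 16, 2027; completed Jul 9, 2027, before the deadline.
Step 2 — counting 55 days from Jul 6, 2027 (when the violation is discovered) gives a deadline of Aug 30, 2027; completed Jul 10, 2027, before the deadline.
Step 3 — must wait 35 days from Jul 20, 2027 (end of the 10-day response period, which began when the cure demand is delivered on Jul 10, 2027), so not before Aug 24, 2027; done Aug 31, 2027, after the minimum wait.
Step 4 — 16 and 61 days from Aug 31, 2027 (when the complaint is filed) are Sep 16, 2027 and Oct 31, 2027 respectively; Sep 17, 2027 falls inside that range.
Step 5 — 17 and 56 days from Sep 17, 2027 (when the complaint is served) are Oct 4, 2027 and Nov 12, 2027 respectively; Nov 10, 2027 falls inside that range.
Step 6 — counting 15 days from Nov 10, 2027 (when a hearing date is requested) gives a deadline of Nov 25, 2027; completed Nov 23, 2027, before the deadline.
Step 7 — must wait 20 days from Dec 15, 2027 (end of the 22-day comment period, which began when the proposed findings are lodged on Nov 23, 2027), so not before Jan 4, 2028; done Jan 5, 2028 — permitted.

None — every step was satisfied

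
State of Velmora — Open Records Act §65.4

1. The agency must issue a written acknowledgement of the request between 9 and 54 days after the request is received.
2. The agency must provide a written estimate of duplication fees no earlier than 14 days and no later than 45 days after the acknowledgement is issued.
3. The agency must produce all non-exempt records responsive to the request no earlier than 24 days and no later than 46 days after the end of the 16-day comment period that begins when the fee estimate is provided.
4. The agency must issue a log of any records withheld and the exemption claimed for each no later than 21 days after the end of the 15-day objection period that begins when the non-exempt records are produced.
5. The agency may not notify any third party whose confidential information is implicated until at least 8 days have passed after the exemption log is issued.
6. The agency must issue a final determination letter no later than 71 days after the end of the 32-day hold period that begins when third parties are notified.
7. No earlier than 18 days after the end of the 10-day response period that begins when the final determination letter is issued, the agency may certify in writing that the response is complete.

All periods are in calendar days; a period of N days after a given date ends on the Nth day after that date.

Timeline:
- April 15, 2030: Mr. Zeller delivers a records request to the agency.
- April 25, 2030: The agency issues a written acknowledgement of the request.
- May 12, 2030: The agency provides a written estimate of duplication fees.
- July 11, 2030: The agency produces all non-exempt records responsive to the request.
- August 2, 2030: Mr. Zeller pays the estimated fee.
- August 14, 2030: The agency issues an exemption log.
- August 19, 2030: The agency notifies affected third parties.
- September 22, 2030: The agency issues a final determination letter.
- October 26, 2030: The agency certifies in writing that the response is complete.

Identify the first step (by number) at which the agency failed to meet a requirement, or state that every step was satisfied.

Step 5

Step 1: the window is 9–54 days after April 15, 2030 (when the request is received), so April 24, 2030 through June 8, 2030; done April 25, 2030, which is between those dates.
Step 2: the window is 14–45 days after April 25, 2030 (when the acknowledgement is issued), so May 9, 2030 through June 9, 2030; done May 12, 2030, which is between those dates.
Step 3: the window is 24–46 days after May 28, 2030 (end of the 16-day comment period, which began when the fee estimate is provided on May 12, 2030), so June 21, 2030 through July 13, 2030; done July 11, 2030 — within the window.
Step 4: 21 days after July 26, 2030 (end of the 15-day objection period, which began when the non-exempt records are produced on July 11, 2030) is August 16, 2030; completed August 14, 2030, before the deadline.
Step 5: the earliest permitted date is 8 days after August 14, 2030 (when the exemption log is issued), i.e. August 22, 2030; acted on August 19, 2030, 3 days prematurely.
That is the first point of non-compliance.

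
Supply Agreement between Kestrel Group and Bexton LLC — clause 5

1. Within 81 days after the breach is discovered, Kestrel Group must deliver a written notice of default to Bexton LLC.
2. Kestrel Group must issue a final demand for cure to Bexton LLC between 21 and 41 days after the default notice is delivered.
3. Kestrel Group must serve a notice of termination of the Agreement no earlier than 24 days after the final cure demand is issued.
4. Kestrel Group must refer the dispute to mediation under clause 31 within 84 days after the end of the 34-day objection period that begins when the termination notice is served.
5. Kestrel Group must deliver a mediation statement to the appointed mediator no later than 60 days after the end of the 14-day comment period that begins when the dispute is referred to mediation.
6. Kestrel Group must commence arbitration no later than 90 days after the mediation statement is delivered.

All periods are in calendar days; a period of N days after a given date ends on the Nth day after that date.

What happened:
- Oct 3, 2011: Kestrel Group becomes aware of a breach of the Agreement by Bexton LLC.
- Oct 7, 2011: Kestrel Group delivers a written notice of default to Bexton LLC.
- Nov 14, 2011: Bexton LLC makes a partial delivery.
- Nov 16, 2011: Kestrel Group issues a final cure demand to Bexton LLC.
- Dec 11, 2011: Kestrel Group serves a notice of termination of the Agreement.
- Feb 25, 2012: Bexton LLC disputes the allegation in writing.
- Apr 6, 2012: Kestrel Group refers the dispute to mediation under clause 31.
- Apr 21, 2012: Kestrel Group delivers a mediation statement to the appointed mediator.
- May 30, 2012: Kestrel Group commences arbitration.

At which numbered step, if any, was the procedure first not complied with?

None — every step was satisfied

Step 1 — counting 81 days from Oct 3, 2011 (when the breach is discovered) gives a deadline of Dec 23, 2011; done Oct 7, 2011 — timely.
Step 2 — 21 and 41 days from Oct 7, 2011 (when the default notice is delivered) are Oct 28, 2011 and Nov 17, 2011 respectively; Nov 16, 2011 falls inside that range.
Step 3 — must wait 24 days from Nov 16, 2011 (when the final cure demand is issued), so not before Dec 10, 2011; done Dec 11, 2011 — permitted.
Step 4 — counting 84 days from Jan 14, 2012 (end of the 34-day objection period, which began when the termination notice is served on Dec 11, 2011) gives a deadline of Apr 7, 2012; Apr 6, 2012 is within that limit.
Step 5 — counting 60 days from Apr 20, 2012 (end of the 14-day comment period, which began when the dispute is referred to mediation on Apr 6, 2012) gives a deadline of Jun 19, 2012; Apr 21, 2012 is within that limit.
Step 6 — counting 90 days from Apr 21, 2012 (when the mediation statement is delivered) gives a deadline of Jul 20, 2012; done May 30, 2012 — timely.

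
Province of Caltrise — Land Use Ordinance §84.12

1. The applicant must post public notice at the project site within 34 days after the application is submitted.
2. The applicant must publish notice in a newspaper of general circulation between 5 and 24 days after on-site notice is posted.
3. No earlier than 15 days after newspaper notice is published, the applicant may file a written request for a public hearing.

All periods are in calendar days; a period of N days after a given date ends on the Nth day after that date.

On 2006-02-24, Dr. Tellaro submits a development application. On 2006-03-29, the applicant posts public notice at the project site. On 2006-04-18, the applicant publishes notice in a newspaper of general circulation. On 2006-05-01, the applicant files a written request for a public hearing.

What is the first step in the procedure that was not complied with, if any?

Step 1: 34 days after 2006-02-24 (when the application is submitted) is 2006-03-30; completed 2006-03-29, before the deadline.
Step 2: the window is 5–24 days after 2006-03-29 (when on-site notice is posted), so 2006-04-03 through 2006-04-22; done 2006-04-18, which is between those dates.
Step 3: the earliest permitted date is 15 days after 2006-04-18 (when newspaper notice is published), i.e. 2006-05-03; 2006-05-01 is 2 days before the earliest permitted date.

Step 3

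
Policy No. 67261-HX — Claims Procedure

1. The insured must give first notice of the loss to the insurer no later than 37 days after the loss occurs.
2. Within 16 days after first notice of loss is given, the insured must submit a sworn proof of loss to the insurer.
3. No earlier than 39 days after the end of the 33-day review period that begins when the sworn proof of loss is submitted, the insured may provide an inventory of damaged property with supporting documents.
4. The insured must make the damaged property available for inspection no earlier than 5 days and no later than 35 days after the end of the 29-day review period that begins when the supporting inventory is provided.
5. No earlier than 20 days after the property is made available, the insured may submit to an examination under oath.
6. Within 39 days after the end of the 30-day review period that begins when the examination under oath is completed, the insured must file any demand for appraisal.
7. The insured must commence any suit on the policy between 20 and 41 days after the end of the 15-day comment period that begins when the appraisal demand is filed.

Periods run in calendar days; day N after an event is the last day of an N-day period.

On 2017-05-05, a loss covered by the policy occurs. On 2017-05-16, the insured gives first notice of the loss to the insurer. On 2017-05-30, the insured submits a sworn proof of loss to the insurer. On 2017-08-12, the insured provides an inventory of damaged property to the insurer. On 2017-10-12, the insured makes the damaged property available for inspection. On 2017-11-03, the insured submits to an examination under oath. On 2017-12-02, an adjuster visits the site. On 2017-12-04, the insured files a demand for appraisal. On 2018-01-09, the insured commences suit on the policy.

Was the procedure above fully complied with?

Step 1 — counting 37 days from 2017-05-05 (when the loss occurs) gives a deadline of 2017-06-11; completed 2017-05-16, before the deadline.
Step 2 — counting 16 days from 2017-05-16 (when first notice of loss is given) gives a deadline of 2017-06-01; done 2017-05-30 — timely.
Step 3 — must wait 39 days from 2017-07-02 (end of the 33-day review period, which began when the sworn proof of loss is submitted on 2017-05-30), so not before 2017-08-10; done 2017-08-12, after the minimum wait.
Step 4 — 5 and 35 days from 2017-09-10 (end of the 29-day review period, which began when the supporting inventory is provided on 2017-08-12) are 2017-09-15 and 2017-10-15 respectively; done 2017-10-12 — within the window.
Step 5 — must wait 20 days from 2017-10-12 (when the property is made available), so not before 2017-11-01; 2017-11-03 is on or after that date.
Step 6 — counting 39 days from 2017-12-03 (end of the 30-day review period, which began when the examination under oath is completed on 2017-11-03) gives a deadline of 2018-01-11; done 2017-12-04 — timely.
Step 7 — 20 and 41 days from 2017-12-19 (end of the 15-day comment period, which began when the appraisal demand is filed on 2017-12-04) are 2018-01-08 and 2018-01-29 respectively; done 2018-01-09, which is between those dates.

Yes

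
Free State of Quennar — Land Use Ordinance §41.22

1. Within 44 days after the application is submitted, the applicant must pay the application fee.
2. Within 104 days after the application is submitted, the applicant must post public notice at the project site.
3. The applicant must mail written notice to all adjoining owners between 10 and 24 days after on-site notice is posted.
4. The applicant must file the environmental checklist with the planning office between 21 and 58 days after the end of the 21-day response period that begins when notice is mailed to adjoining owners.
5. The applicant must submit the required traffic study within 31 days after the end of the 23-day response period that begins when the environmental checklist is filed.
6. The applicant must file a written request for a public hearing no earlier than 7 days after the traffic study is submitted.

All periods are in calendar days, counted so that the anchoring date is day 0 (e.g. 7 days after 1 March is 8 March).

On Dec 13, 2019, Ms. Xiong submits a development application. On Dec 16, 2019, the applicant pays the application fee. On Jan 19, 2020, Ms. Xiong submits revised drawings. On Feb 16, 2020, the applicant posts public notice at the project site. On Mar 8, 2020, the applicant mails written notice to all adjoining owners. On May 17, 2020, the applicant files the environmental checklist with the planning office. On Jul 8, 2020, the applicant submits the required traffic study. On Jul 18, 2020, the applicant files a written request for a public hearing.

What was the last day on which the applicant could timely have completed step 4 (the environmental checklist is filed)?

Notice is mailed to adjoining owners on Mar 8, 2020; the 21-day response period therefore ends Mar 29, 2020, and step 4 runs from that date. The window is 21–58 days after Mar 29, 2020; it closes on May 26, 2020.

May 26, 2020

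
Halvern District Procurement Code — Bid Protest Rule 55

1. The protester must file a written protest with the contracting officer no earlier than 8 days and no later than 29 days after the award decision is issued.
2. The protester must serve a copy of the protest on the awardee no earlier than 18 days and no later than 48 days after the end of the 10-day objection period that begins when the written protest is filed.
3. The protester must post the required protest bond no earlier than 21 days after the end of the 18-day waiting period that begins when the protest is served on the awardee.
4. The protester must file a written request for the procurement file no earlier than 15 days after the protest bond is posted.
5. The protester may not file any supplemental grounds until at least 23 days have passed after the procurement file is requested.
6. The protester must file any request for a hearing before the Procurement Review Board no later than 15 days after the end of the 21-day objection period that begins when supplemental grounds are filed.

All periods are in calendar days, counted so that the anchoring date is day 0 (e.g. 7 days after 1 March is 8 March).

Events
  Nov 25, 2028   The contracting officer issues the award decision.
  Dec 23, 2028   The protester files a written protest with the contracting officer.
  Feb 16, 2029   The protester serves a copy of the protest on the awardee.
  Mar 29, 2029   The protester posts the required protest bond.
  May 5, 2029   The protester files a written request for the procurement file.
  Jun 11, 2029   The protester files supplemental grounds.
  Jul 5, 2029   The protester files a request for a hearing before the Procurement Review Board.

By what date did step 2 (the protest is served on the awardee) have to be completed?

Feb 19, 2029

The written protest is filed on Dec 23, 2028; the 10-day objection period therefore ends Jan 2, 2029, and step 2 runs from that date. The window is 18–48 days after Jan 2, 2029; it closes on Feb 19, 2029.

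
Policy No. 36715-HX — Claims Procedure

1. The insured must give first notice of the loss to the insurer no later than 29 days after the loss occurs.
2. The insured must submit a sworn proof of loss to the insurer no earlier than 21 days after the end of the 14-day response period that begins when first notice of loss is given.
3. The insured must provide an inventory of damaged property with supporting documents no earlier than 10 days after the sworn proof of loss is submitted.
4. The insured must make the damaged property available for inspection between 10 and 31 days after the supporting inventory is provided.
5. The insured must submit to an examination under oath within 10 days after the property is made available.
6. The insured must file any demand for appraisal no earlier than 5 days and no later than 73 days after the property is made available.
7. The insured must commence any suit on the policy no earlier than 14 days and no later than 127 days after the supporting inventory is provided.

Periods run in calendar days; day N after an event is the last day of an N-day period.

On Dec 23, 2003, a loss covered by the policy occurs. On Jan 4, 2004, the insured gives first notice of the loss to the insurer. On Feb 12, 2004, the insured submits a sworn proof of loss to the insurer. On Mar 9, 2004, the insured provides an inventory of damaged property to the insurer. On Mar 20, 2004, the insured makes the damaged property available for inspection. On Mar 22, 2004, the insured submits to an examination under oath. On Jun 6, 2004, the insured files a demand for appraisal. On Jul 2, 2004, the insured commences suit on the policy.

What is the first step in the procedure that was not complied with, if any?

Step 6

Step 1: 29 days after Dec 23, 2003 (when the loss occurs) is Jan 21, 2004; completed Jan 4, 2004, before the deadline.
Step 2: the earliest permitted date is 21 days after Jan 18, 2004 (end of the 14-day response period, which began when first notice of loss is given on Jan 4, 2004), i.e. Feb 8, 2004; done Feb 12, 2004 — permitted.
Step 3: the earliest permitted date is 10 days after Feb 12, 2004 (when the sworn proof of loss is submitted), i.e. Feb 22, 2004; Mar 9, 2004 is on or after that date.
Step 4: the window is 10–31 days after Mar 9, 2004 (when the supporting inventory is provided), so Mar 19, 2004 through Apr 9, 2004; Mar 20, 2004 falls inside that range.
Step 5: 10 days after Mar 20, 2004 (when the property is made available) is Mar 30, 2004; completed Mar 22, 2004, before the deadline.
Step 6: the window is 5–73 days after Mar 20, 2004 (when the property is made available), so Mar 25, 2004 through Jun 1, 2004; done Jun 6, 2004 — 5 days after the window closed.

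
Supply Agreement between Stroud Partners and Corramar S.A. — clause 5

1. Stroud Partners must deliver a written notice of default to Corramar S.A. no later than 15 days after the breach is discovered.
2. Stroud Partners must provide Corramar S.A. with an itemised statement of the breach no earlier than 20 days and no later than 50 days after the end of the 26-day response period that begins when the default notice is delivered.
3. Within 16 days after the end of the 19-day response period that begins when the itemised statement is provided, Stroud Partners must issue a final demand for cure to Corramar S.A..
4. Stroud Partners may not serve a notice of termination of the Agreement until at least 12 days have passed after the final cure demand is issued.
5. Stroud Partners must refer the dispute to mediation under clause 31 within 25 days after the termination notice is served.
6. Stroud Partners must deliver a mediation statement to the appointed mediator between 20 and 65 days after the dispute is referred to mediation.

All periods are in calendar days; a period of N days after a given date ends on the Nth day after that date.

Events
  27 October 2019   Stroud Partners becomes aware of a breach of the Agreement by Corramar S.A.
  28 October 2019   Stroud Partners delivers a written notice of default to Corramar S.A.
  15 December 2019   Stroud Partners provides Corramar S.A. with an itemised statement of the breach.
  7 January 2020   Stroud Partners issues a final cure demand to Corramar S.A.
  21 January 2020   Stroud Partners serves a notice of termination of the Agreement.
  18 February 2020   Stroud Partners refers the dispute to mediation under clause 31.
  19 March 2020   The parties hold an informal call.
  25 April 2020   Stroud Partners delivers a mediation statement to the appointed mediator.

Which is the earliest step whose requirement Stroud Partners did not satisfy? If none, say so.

Step 1 — counting 15 days from 27 October 2019 (when the breach is discovered) gives a deadline of 11 November 2019; 28 October 2019 is within that limit.
Step 2 — 20 and 50 days from 23 November 2019 (end of the 26-day response period, which began when the default notice is delivered on 28 October 2019) are 13 December 2019 and 12 January 2020 respectively; done 15 December 2019, which is between those dates.
Step 3 — counting 16 days from 3 January 2020 (end of the 19-day response period, which began when the itemised statement is provided on 15 December 2019) gives a deadline of 19 January 2020; completed 7 January 2020, before the deadline.
Step 4 — must wait 12 days from 7 January 2020 (when the final cure demand is issued), so not before 19 January 2020; 21 January 2020 is on or after that date.
Step 5 — counting 25 days from 21 January 2020 (when the termination notice is served) gives a deadline of 15 February 2020; not done until 18 February 2020, 3 days after the deadline.

Step 5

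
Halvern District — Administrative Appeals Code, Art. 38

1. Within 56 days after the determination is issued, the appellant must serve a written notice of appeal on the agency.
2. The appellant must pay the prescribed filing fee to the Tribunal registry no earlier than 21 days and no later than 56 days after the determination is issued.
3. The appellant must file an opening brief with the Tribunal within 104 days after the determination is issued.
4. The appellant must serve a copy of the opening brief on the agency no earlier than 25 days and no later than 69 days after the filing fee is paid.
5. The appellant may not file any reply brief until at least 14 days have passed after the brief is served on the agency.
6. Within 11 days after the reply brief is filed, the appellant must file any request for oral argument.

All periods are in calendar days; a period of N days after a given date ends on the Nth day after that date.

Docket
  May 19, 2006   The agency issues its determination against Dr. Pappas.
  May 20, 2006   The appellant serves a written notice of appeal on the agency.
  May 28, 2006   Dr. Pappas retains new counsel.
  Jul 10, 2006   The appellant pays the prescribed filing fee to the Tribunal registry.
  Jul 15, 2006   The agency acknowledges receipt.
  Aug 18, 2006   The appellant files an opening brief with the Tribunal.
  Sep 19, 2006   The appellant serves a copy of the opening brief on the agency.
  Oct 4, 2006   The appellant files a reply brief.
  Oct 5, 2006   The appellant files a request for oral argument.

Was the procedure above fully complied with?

(1) due by May 19, 2006 + 56 days = Jul 14, 2006; done May 20, 2006 — timely.
(2) the permitted window runs from May 19, 2006 + 21 = Jun 9, 2006 to May 19, 2006 + 56 = Jul 14, 2006; Jul 10, 2006 falls inside that range.
(3) due by May 19, 2006 + 104 days = Aug 31, 2006; Aug 18, 2006 is within that limit.
(4) the permitted window runs from Jul 10, 2006 + 25 = Aug 4, 2006 to Jul 10, 2006 + 69 = Sep 17, 2006; done Sep 19, 2006 — 2 days after the window closed.
No need to go further; step 4 was not satisfied.

No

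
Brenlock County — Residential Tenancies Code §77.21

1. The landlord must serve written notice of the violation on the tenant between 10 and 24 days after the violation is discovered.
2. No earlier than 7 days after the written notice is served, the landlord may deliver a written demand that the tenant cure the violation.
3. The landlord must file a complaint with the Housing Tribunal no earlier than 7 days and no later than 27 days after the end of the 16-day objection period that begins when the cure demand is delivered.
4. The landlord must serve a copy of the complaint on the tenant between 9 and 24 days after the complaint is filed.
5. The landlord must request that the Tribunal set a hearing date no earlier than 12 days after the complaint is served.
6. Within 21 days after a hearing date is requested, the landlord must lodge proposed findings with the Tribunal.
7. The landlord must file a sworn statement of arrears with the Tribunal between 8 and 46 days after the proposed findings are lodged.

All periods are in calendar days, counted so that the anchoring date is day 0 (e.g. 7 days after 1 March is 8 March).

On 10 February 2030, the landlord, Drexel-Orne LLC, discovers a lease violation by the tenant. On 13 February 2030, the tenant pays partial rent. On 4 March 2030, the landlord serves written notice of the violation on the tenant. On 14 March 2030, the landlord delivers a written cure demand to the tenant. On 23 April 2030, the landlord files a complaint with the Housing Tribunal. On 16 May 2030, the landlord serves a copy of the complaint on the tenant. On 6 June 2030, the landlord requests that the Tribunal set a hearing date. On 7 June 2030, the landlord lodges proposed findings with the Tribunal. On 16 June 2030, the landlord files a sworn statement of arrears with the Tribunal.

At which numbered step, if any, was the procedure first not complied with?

(1) the permitted window runs from 10 February 2030 + 10 = 20 February 2030 to 10 February 2030 + 24 = 6 March 2030; 4 March 2030 falls inside that range.
(2) permitted from 4 March 2030 + 7 days = 11 March 2030 onward; done 14 March 2030 — permitted.
(3) the permitted window runs from 30 March 2030 + 7 = 6 April 2030 to 30 March 2030 + 27 = 26 April 2030; done 23 April 2030, which is between those dates.
(4) the permitted window runs from 23 April 2030 + 9 = 2 May 2030 to 23 April 2030 + 24 = 17 May 2030; done 16 May 2030 — within the window.
(5) permitted from 16 May 2030 + 12 days = 28 May 2030 onward; done 6 June 2030, after the minimum wait.
(6) due by 6 June 2030 + 21 days = 27 June 2030; completed 7 June 2030, before the deadline.
(7) the permitted window runs from 7 June 2030 + 8 = 15 June 2030 to 7 June 2030 + 46 = 23 July 2030; done 16 June 2030 — within the window.

None — every step was satisfied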